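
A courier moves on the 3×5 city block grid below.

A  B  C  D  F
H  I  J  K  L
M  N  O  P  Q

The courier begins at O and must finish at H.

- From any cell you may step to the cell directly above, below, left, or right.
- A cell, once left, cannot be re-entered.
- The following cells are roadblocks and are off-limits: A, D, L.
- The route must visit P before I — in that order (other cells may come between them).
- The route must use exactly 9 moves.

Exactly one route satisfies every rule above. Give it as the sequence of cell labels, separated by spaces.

O P K J C B I N M H

The waypoints must appear in the order P, I, with no cell reused.
Route from O: right 1 to P, up 1 to K, left 1 to J, up 1 to C, left 1 to B, down 2 to N, left 1 to M, up 1 to H — 9 moves in all.
Check: order respected (P at step 1, I at step 6); 9 moves as required.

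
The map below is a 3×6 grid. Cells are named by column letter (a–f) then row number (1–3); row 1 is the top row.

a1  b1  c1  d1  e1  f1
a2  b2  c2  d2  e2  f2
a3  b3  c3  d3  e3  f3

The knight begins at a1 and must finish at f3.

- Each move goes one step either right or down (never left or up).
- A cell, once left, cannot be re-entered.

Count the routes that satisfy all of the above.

A right/down-only route from a1 to f3 makes exactly 2 down-moves and 5 right-moves in some order.
With no other constraints that would be C(7,2) = 21 routes.
That gives 21 routes.

21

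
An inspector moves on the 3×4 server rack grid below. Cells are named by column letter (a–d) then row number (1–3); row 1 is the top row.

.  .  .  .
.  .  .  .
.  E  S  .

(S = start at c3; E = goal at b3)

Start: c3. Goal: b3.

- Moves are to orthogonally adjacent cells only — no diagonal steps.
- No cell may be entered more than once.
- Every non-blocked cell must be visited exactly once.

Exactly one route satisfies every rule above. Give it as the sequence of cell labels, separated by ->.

c3 -> d3 -> d2 -> d1 -> c1 -> c2 -> b2 -> b1 -> a1 -> a2 -> a3 -> b3

Need to visit all 12 open cells exactly once, starting at c3 and ending at b3.
Route from c3: right to d3, 2× up (reaching d1), left to c1, down to c2, left to b2, up to b1, left to a1, 2× down (reaching a3), right to b3 — 11 moves in all.
Check: all 12 open cells covered.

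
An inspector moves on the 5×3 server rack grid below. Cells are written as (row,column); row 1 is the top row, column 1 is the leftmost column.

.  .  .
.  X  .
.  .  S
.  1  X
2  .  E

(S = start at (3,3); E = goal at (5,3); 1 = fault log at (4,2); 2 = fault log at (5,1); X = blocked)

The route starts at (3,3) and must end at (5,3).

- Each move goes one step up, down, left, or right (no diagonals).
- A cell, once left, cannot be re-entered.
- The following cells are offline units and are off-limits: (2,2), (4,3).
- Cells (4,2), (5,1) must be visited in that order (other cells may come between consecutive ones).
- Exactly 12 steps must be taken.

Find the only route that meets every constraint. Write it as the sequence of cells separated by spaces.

The waypoints must appear in the order (4,2), (5,1), with no cell reused.
Route from (3,3): 2× up (reaching (1,3)), 2× left (reaching (1,1)), 2× down (reaching (3,1)), right to (3,2), down to (4,2), left to (4,1), down to (5,1), 2× right (reaching (5,3)) — 12 moves in all.
Check: order respected (1 at step 8, 2 at step 10); 12 moves as required.

(3,3) (2,3) (1,3) (1,2) (1,1) (2,1) (3,1) (3,2) (4,2) (4,1) (5,1) (5,2) (5,3)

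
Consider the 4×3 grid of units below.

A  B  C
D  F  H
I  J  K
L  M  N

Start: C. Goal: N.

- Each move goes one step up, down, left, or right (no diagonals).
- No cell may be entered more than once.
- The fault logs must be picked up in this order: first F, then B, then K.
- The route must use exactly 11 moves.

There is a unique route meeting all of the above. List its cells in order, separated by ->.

The waypoints must appear in the order F, B, K, with no cell reused.
Route from C: down to H, left to F, up to B, left to A, 3× down (reaching L), right to M, up to J, right to K, down to N — 11 moves in all.
Check: order respected (F at step 2, B at step 3, K at step 10); 11 moves as required.

C -> H -> F -> B -> A -> D -> I -> L -> M -> J -> K -> N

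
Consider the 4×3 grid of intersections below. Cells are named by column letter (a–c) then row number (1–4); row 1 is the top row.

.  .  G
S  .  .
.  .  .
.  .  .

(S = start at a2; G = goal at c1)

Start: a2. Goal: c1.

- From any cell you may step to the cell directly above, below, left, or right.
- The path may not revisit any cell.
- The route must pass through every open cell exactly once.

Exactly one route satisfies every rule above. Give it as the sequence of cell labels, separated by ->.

a2 -> a1 -> b1 -> b2 -> b3 -> a3 -> a4 -> b4 -> c4 -> c3 -> c2 -> c1

Need to visit all 12 open cells exactly once, starting at a2 and ending at c1.
Cell a4 has only two open neighbours (a3 and b4), so the path must pass straight through it: one of those is the cell it's entered from and the other is where it exits.
Route from a2: up to a1, right to b1, 2× down (reaching b3), left to a3, down to a4, 2× right (reaching c4), 3× up (reaching c1) — 11 moves in all.
Check: all 12 open cells covered.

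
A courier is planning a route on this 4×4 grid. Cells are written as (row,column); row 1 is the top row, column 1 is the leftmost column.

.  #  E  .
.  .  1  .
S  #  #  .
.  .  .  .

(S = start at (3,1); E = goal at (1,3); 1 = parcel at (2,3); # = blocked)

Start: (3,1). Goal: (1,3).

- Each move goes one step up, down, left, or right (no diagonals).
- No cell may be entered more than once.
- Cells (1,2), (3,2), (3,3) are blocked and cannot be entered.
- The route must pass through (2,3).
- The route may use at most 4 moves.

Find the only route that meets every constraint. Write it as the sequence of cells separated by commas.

The 4-move cap with required stops at (2,3) leaves no slack for detours.
Route from (3,1): up to (2,1), 2× right (reaching (2,3)), up to (1,3) — 4 moves in all.
Check: all required cells visited; 4 ≤ 4 moves.

(3,1), (2,1), (2,2), (2,3), (1,3)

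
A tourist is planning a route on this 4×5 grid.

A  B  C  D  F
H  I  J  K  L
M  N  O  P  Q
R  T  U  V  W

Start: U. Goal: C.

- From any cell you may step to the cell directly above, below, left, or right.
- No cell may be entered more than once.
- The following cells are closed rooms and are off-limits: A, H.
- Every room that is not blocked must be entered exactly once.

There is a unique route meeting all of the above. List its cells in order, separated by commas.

U, T, R, M, N, O, P, V, W, Q, L, F, D, K, J, I, B, C

Need to visit all 18 open cells exactly once, starting at U and ending at C.
Route from U: left 2 to R, up 1 to M, right 3 to P, down 1 to V, right 1 to W, up 3 to F, left 1 to D, down 1 to K, left 2 to I, up 1 to B, right 1 to C — 17 moves in all.
Check: all 18 open cells covered.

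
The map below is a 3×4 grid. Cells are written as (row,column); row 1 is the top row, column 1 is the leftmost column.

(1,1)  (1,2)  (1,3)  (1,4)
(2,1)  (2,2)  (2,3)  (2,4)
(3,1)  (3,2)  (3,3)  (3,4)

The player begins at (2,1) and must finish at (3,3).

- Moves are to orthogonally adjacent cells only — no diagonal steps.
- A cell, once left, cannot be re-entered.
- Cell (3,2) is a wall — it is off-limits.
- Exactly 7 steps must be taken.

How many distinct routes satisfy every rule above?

8

Need simple routes of exactly 7 moves from (2,1) to (3,3) (Manhattan distance 3, so 2 moves are spent on a detour and 2 undoing it).
Enumerating: (2,1) (1,1) (1,2) (2,2) (2,3) (2,4) (3,4) (3,3) | (2,1) (1,1) (1,2) (1,3) (2,3) (2,4) (3,4) (3,3) | (2,1) (1,1) (1,2) (1,3) (1,4) (2,4) (3,4) (3,3) | (2,1) (1,1) (1,2) (1,3) (1,4) (2,4) (2,3) (3,3) | (2,1) (2,2) (1,2) (1,3) (2,3) (2,4) (3,4) (3,3) | (2,1) (2,2) (1,2) (1,3) (1,4) (2,4) (3,4) (3,3) | (2,1) (2,2) (1,2) (1,3) (1,4) (2,4) (2,3) (3,3) | (2,1) (2,2) (2,3) (1,3) (1,4) (2,4) (3,4) (3,3).
That gives 8 routes.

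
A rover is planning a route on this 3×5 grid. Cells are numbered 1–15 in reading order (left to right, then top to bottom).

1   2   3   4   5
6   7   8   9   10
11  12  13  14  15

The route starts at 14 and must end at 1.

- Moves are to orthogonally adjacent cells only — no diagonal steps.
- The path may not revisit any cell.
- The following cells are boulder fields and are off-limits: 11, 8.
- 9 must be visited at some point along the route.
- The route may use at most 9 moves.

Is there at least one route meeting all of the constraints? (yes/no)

One route that works: 14 → 9 → 4 → 3 → 2 → 1.

yes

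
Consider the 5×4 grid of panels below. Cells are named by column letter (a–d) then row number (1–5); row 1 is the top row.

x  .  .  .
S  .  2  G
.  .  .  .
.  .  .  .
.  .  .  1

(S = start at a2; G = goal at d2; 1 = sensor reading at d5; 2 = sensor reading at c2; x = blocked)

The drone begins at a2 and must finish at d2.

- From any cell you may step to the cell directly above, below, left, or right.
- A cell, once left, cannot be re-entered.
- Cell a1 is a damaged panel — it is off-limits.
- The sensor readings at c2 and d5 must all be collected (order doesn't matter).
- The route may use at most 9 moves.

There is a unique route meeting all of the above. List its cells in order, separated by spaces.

a2 b2 c2 c3 c4 c5 d5 d4 d3 d2

Any route must reach c2 and d5 and still end at d2 within 9 moves, so the order of the required stops is forced.
Route from a2: 2× right (reaching c2), 3× down (reaching c5), right to d5, 3× up (reaching d2) — 9 moves in all.
Check: all required cells visited; 9 ≤ 9 moves.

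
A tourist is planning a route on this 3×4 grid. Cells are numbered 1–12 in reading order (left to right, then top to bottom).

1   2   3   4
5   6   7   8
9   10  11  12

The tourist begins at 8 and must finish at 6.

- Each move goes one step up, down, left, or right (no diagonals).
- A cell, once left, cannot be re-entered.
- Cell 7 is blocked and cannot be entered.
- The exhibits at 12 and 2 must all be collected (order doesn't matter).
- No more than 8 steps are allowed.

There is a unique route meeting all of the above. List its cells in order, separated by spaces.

8 12 11 10 9 5 1 2 6

The budget equals the shortest possible length, so every move has to be on a shortest route through the required cells.
Route from 8: down 1 to 12, left 3 to 9, up 2 to 1, right 1 to 2, down 1 to 6 — 8 moves in all.
Check: all required cells visited; 8 ≤ 8 moves.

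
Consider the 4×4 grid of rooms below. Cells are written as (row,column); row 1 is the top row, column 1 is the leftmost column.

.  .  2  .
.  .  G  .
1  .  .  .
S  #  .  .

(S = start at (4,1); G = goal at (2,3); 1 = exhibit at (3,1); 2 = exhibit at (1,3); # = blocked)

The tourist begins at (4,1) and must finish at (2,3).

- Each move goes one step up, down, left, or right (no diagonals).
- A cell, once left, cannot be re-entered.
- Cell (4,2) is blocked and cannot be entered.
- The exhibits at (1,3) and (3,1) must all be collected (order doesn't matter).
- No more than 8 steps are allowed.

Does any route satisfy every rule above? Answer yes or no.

One route that works: (4,1) → (3,1) → (2,1) → (1,1) → (1,2) → (1,3) → (2,3).

yes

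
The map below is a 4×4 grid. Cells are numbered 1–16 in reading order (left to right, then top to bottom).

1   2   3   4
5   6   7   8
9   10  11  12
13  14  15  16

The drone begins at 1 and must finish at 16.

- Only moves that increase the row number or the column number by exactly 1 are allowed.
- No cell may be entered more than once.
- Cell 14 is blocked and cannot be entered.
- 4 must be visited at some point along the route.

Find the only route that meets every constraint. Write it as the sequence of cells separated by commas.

1, 2, 3, 4, 8, 12, 16

Moves only go right or down, so the column and row indices never decrease.
Route from 1: 3× right (reaching 4), 3× down (reaching 16) — 6 moves in all.
Check: all required cells visited.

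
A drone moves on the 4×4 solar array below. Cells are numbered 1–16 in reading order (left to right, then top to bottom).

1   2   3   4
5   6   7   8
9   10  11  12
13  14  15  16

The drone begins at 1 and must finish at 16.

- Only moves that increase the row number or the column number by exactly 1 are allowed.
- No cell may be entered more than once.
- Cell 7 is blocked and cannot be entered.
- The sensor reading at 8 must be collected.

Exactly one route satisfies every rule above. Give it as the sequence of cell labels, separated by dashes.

1 - 2 - 3 - 4 - 8 - 12 - 16

Moves only go right or down, so the column and row indices never decrease.
Route from 1: 3× right (reaching 4), 3× down (reaching 16) — 6 moves in all.
Check: all required cells visited.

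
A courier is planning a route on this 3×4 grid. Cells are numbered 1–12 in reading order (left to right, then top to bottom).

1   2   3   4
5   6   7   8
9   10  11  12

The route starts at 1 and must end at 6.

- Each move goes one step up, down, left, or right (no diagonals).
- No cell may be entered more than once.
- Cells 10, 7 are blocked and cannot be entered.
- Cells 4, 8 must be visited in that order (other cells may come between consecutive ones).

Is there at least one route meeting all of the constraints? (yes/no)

no

Even ignoring the required order, no revisit-free route from 1 to 6 manages to pass through all of 4 and 8: branching out from 1, every path either misses one of them or, having collected them, can no longer reach 6 without re-entering a cell.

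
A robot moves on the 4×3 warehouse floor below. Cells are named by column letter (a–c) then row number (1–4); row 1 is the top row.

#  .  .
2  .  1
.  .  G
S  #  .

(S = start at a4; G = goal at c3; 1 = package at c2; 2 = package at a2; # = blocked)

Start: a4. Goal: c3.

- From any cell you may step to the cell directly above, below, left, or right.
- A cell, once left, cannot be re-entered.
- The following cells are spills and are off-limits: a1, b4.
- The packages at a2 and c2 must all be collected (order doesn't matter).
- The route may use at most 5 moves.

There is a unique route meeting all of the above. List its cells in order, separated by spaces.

a4 a3 a2 b2 c2 c3

The 5-move cap with required stops at a2, c2 leaves no slack for detours.
Route from a4: 2× up (reaching a2), 2× right (reaching c2), down to c3 — 5 moves in all.
Check: all required cells visited; 5 ≤ 5 moves.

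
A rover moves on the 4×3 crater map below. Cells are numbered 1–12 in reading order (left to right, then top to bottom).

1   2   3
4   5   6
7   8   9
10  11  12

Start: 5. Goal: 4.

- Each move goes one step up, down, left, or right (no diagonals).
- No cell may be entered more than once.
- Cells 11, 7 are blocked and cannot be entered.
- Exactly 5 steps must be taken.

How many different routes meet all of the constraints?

Need simple routes of exactly 5 moves from 5 to 4 (Manhattan distance 1, so 2 moves are spent on a detour and 2 undoing it).
Enumerating: 5 6 3 2 1 4.
That gives 1 route.

1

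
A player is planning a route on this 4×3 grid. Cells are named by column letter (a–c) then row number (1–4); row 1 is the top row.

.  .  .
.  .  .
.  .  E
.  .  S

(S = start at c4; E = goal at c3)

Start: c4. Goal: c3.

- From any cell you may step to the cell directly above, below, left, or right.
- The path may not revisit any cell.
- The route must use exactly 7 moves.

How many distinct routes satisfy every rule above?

5

Need simple routes of exactly 7 moves from c4 to c3 (Manhattan distance 1, so 3 moves are spent on a detour and 3 undoing it).
Enumerating: c4 b4 b3 b2 b1 c1 c2 c3 | c4 b4 b3 a3 a2 b2 c2 c3 | c4 b4 a4 a3 a2 b2 b3 c3 | c4 b4 a4 a3 a2 b2 c2 c3 | c4 b4 a4 a3 b3 b2 c2 c3.
That gives 5 routes.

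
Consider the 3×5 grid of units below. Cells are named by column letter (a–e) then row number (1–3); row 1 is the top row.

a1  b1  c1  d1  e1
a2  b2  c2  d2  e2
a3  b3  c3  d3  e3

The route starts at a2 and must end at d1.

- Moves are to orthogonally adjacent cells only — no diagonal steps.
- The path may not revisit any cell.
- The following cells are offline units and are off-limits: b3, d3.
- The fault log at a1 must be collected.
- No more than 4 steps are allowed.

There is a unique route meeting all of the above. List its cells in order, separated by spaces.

The 4-move cap with required stops at a1 leaves no slack for detours.
Route from a2: up to a1, 3× right (reaching d1) — 4 moves in all.
Check: all required cells visited; 4 ≤ 4 moves.

a2 a1 b1 c1 d1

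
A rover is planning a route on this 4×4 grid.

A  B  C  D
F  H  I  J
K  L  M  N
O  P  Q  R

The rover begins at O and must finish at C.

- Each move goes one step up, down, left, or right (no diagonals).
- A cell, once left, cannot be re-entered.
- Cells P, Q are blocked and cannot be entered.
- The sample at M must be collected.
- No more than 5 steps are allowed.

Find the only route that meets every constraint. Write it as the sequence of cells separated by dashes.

Any route must reach M and still end at C within 5 moves, so the order of the required stops is forced.
Route from O: up to K, 2× right (reaching M), 2× up (reaching C) — 5 moves in all.
Check: all required cells visited; 5 ≤ 5 moves.

O - K - L - M - I - C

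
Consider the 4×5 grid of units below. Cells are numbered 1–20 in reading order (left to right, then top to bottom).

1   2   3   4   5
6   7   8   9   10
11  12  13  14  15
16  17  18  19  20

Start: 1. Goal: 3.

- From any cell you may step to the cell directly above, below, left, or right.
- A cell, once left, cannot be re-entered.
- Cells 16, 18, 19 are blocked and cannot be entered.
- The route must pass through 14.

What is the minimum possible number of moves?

8

Any route passes through 14 somewhere between 1 and 3. Summing Manhattan distances along the two legs (1 → 14 → 3) gives a lower bound of 5 + 3 = 8 moves.
A route of 8 moves achieves this: 1 → 6 → 11 → 12 → 13 → 14 → 9 → 4 → 3.
Since 8 matches the lower bound, it is optimal.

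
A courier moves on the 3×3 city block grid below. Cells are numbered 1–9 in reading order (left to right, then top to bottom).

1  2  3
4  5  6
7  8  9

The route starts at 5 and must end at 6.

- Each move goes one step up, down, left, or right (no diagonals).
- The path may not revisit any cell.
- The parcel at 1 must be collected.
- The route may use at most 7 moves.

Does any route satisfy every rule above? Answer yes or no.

yes

One route that works: 5 → 4 → 1 → 2 → 3 → 6.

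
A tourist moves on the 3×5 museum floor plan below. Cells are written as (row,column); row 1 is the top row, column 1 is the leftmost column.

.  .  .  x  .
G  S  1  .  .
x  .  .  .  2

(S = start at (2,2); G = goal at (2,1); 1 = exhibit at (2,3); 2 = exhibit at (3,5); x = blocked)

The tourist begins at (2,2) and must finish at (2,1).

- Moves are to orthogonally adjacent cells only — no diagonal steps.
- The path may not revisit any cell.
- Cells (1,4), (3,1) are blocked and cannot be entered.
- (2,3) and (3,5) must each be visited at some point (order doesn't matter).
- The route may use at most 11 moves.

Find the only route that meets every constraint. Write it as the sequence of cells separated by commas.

The 11-move cap with required stops at (2,3), (3,5) leaves no slack for detours.
Route from (2,2): down to (3,2), 3× right (reaching (3,5)), up to (2,5), 2× left (reaching (2,3)), up to (1,3), 2× left (reaching (1,1)), down to (2,1) — 11 moves in all.
Check: all required cells visited; 11 ≤ 11 moves.

(2,2), (3,2), (3,3), (3,4), (3,5), (2,5), (2,4), (2,3), (1,3), (1,2), (1,1), (2,1)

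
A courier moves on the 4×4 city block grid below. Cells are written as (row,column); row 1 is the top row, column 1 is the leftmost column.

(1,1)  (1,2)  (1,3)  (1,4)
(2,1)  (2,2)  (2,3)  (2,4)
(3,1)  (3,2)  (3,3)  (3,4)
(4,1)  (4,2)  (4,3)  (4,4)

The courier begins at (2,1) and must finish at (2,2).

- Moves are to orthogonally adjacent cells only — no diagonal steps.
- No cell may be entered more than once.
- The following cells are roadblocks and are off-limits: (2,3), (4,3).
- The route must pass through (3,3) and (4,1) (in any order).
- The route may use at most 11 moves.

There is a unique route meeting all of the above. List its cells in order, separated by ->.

The 11-move cap with required stops at (3,3), (4,1) leaves no slack for detours.
Route from (2,1): down 2 to (4,1), right 1 to (4,2), up 1 to (3,2), right 2 to (3,4), up 2 to (1,4), left 2 to (1,2), down 1 to (2,2) — 11 moves in all.
Check: all required cells visited; 11 ≤ 11 moves.

(2,1) -> (3,1) -> (4,1) -> (4,2) -> (3,2) -> (3,3) -> (3,4) -> (2,4) -> (1,4) -> (1,3) -> (1,2) -> (2,2)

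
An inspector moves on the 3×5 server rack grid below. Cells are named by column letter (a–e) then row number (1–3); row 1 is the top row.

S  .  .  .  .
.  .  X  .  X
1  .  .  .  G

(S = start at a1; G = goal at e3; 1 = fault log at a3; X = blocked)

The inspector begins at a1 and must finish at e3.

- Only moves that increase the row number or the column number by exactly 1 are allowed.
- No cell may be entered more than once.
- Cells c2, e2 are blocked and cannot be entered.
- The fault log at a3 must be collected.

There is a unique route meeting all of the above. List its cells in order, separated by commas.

a1, a2, a3, b3, c3, d3, e3

Moves only go right or down, so the column and row indices never decrease.
Route from a1: down 2 to a3, right 4 to e3 — 6 moves in all.
Check: all required cells visited.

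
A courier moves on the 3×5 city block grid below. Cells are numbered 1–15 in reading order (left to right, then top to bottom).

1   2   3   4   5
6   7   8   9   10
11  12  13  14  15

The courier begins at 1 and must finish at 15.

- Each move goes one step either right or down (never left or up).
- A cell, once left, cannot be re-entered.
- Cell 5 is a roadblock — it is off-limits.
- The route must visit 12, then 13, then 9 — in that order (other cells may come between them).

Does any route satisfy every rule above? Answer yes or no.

no

9 lies above 13, so going from 13 to 9 would need an upward move — but moves only go right/down, so 13 cannot be visited before 9.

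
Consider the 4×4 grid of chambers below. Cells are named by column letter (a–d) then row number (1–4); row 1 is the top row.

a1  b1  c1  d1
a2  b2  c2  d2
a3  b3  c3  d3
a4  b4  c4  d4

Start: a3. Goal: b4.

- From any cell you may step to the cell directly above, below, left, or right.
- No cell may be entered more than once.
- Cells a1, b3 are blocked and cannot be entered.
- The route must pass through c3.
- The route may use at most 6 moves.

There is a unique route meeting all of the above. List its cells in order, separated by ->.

a3 -> a2 -> b2 -> c2 -> c3 -> c4 -> b4

Any route must reach c3 and still end at b4 within 6 moves, so the order of the required stops is forced.
Route from a3: up 1 to a2, right 2 to c2, down 2 to c4, left 1 to b4 — 6 moves in all.
Check: all required cells visited; 6 ≤ 6 moves.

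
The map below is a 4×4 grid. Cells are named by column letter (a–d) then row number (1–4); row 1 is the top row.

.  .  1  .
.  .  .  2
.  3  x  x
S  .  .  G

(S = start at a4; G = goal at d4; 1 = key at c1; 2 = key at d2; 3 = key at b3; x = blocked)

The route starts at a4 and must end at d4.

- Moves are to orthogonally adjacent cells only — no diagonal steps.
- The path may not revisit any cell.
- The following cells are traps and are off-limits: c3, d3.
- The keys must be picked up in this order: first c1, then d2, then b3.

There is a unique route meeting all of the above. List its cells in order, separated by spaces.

a4 a3 a2 a1 b1 c1 d1 d2 c2 b2 b3 b4 c4 d4

The waypoints must appear in the order c1, d2, b3, with no cell reused.
Route from a4: up 3 to a1, right 3 to d1, down 1 to d2, left 2 to b2, down 2 to b4, right 2 to d4 — 13 moves in all.
Check: order respected (1 at step 5, 2 at step 7, 3 at step 10).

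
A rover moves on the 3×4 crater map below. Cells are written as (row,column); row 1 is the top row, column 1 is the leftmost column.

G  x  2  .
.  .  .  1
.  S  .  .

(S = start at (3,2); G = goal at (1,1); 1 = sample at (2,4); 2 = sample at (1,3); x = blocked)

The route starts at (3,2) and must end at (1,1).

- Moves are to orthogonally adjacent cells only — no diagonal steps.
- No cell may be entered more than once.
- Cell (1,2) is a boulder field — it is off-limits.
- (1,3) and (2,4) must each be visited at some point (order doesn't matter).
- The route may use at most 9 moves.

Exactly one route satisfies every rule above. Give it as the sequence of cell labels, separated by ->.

The budget equals the shortest possible length, so every move has to be on a shortest route through the required cells.
Route from (3,2): right 2 to (3,4), up 2 to (1,4), left 1 to (1,3), down 1 to (2,3), left 2 to (2,1), up 1 to (1,1) — 9 moves in all.
Check: all required cells visited; 9 ≤ 9 moves.

(3,2) -> (3,3) -> (3,4) -> (2,4) -> (1,4) -> (1,3) -> (2,3) -> (2,2) -> (2,1) -> (1,1)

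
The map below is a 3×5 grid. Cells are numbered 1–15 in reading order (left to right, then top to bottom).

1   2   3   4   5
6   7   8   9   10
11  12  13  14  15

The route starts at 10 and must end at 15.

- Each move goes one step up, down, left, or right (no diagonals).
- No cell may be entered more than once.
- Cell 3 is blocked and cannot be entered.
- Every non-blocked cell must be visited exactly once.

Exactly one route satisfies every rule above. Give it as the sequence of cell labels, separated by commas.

Need to visit all 14 open cells exactly once, starting at 10 and ending at 15.
Cell 4 has only two open neighbours (9 and 5), so the path must pass straight through it: one of those is the cell it's entered from and the other is where it exits.
Route from 10: up 1 to 5, left 1 to 4, down 1 to 9, left 2 to 7, up 1 to 2, left 1 to 1, down 2 to 11, right 4 to 15 — 13 moves in all.
Check: all 14 open cells covered.

10, 5, 4, 9, 8, 7, 2, 1, 6, 11, 12, 13, 14, 15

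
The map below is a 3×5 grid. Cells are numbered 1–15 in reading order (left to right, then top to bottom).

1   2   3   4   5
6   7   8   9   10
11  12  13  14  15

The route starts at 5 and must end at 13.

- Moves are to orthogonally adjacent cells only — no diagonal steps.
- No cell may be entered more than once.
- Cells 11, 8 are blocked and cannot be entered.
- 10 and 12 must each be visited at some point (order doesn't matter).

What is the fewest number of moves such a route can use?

Any route passes through 10 and 12 in some order between 5 and 13. Summing Manhattan distances along each leg and taking the cheapest ordering (5 → 10 → 12 → 13) gives a lower bound of 1 + 4 + 1 = 6 moves.
The shortest route satisfying every rule uses 8 moves: 5 → 10 → 9 → 4 → 3 → 2 → 7 → 12 → 13.
The no-revisit rule (legs can't share cells) pushes the minimum above the 6-move bound; an exhaustive check rules out every length from 6 to 7, leaving 8 as the minimum.

8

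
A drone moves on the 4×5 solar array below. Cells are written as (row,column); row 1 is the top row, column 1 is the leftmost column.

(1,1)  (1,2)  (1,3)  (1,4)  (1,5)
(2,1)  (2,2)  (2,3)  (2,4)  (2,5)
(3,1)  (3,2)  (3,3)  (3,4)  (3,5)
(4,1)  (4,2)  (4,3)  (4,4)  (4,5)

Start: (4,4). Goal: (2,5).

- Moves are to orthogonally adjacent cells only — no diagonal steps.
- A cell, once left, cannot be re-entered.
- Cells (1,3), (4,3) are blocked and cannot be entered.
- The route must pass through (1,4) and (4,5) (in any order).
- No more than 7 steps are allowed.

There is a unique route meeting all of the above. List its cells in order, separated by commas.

Any route must reach (1,4) and (4,5) and still end at (2,5) within 7 moves, so the order of the required stops is forced.
Route from (4,4): right 1 to (4,5), up 1 to (3,5), left 1 to (3,4), up 2 to (1,4), right 1 to (1,5), down 1 to (2,5) — 7 moves in all.
Check: all required cells visited; 7 ≤ 7 moves.

(4,4), (4,5), (3,5), (3,4), (2,4), (1,4), (1,5), (2,5)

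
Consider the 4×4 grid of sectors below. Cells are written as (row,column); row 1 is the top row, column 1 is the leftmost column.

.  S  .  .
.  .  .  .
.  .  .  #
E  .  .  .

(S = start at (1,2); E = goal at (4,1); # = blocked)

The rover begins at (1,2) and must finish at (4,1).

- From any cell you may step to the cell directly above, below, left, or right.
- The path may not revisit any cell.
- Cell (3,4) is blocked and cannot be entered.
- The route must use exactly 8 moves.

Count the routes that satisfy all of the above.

17

Need simple routes of exactly 8 moves from (1,2) to (4,1) (Manhattan distance 4, so 2 moves are spent on a detour and 2 undoing it).
Branch systematically from the start, pruning whenever the remaining move budget drops below the Manhattan distance to (4,1) or differs from it in parity. Grouping the completions by first move — via (2,2): 2; via (1,1): 5; via (1,3): 10 — and summing: 2 + 5 + 10 = 17.
That gives 17 routes.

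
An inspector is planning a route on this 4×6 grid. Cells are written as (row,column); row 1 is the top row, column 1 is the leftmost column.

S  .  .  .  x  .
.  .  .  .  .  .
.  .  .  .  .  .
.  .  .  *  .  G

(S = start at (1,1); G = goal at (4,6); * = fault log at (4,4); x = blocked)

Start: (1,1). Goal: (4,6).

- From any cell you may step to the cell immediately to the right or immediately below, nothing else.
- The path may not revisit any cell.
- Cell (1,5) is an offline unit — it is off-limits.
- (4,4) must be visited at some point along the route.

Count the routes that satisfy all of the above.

20

A right/down-only route from (1,1) to (4,6) makes exactly 3 down-moves and 5 right-moves in some order.
With no other constraints that would be C(8,3) = 56 routes.
Split at (4,4) and multiply the segment counts (each segment already excludes blocked cells): (1,1)→(4,4): 20; (4,4)→(4,6): 1; product = 20.
That gives 20 routes.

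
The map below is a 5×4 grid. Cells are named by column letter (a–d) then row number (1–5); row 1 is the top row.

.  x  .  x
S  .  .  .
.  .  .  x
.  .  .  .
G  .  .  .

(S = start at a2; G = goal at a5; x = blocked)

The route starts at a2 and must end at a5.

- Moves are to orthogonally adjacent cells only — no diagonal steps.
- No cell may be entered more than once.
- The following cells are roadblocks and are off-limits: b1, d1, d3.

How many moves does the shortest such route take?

The Manhattan distance from a2 to a5 is |2−5| + |1−1| = 3, so at least 3 moves are needed.
A route of 3 moves achieves this: a2 → a3 → a4 → a5.
Since 3 matches the lower bound, it is optimal.

3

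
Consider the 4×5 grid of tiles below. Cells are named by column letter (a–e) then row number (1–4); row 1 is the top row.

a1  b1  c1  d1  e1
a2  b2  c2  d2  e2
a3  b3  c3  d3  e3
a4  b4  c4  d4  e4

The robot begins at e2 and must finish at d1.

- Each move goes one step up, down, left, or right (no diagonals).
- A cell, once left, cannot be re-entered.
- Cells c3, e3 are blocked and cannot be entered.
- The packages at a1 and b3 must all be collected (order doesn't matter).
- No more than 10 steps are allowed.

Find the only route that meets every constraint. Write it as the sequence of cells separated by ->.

e2 -> d2 -> c2 -> b2 -> b3 -> a3 -> a2 -> a1 -> b1 -> c1 -> d1

The budget equals the shortest possible length, so every move has to be on a shortest route through the required cells.
Route from e2: 3× left (reaching b2), down to b3, left to a3, 2× up (reaching a1), 3× right (reaching d1) — 10 moves in all.
Check: all required cells visited; 10 ≤ 10 moves.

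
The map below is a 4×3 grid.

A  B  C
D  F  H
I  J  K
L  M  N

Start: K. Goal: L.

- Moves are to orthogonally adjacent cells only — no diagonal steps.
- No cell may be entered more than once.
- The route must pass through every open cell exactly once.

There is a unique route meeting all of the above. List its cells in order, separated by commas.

K, N, M, J, F, H, C, B, A, D, I, L

Need to visit all 12 open cells exactly once, starting at K and ending at L.
Cell N has only two open neighbours (K and M), so the path must pass straight through it: one of those is the cell it's entered from and the other is where it exits.
Route from K: down to N, left to M, 2× up (reaching F), right to H, up to C, 2× left (reaching A), 3× down (reaching L) — 11 moves in all.
Check: all 12 open cells covered.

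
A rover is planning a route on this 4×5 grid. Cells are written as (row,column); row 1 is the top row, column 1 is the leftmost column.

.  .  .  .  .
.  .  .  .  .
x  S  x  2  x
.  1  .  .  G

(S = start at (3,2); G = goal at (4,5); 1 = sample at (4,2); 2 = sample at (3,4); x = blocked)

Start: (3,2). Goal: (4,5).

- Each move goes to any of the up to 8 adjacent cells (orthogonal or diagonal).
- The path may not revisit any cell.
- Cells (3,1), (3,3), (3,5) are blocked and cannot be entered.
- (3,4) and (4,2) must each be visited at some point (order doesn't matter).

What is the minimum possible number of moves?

Any route passes through (3,4) and (4,2) in some order between (3,2) and (4,5). Summing Chebyshev distances along each leg and taking the cheapest ordering ((3,2) → (4,2) → (3,4) → (4,5)) gives a lower bound of 1 + 2 + 1 = 4 moves.
A route of 4 moves achieves this: (3,2) → (4,2) → (4,3) → (3,4) → (4,5).
Since 4 matches the lower bound, it is optimal.

4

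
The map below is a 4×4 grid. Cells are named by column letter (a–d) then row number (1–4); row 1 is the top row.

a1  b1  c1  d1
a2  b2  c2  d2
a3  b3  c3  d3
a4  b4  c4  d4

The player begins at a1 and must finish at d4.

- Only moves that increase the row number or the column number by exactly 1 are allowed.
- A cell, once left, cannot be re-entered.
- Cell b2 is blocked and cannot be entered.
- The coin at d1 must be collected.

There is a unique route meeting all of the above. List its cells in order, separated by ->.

Moves only go right or down, so the column and row indices never decrease.
Route from a1: 3× right (reaching d1), 3× down (reaching d4) — 6 moves in all.
Check: all required cells visited.

a1 -> b1 -> c1 -> d1 -> d2 -> d3 -> d4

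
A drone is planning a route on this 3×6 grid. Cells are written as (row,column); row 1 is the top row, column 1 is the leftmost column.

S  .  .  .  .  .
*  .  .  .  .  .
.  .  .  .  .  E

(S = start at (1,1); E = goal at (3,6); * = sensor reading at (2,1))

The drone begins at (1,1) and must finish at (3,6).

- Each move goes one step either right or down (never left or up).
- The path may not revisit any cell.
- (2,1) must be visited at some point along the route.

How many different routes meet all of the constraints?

A right/down-only route from (1,1) to (3,6) makes exactly 2 down-moves and 5 right-moves in some order.
With no other constraints that would be C(7,2) = 21 routes.
Split at (2,1) and multiply the segment counts: (1,1)→(2,1): 1; (2,1)→(3,6): 6; product = 6.
That gives 6 routes.

6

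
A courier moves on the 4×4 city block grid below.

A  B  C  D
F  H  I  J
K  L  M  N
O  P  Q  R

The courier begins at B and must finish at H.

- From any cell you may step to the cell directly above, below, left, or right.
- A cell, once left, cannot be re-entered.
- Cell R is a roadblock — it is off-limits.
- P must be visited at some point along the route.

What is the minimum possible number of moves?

7

Any route passes through P somewhere between B and H. Summing Manhattan distances along the two legs (B → P → H) gives a lower bound of 3 + 2 = 5 moves.
The shortest route satisfying every rule uses 7 moves: B → A → F → K → O → P → L → H.
The bound of 5 isn't tight here; checking systematically, no route of length 5 through 6 satisfies every constraint, so 7 is the minimum.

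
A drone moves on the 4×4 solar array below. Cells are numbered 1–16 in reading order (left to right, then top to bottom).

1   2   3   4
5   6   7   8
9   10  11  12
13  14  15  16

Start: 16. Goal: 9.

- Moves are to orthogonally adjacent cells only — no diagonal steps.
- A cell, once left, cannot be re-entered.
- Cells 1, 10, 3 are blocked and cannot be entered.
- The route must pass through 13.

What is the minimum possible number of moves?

4

Any route passes through 13 somewhere between 16 and 9. Summing Manhattan distances along the two legs (16 → 13 → 9) gives a lower bound of 3 + 1 = 4 moves.
A route of 4 moves achieves this: 16 → 15 → 14 → 13 → 9.
Since 4 matches the lower bound, it is optimal.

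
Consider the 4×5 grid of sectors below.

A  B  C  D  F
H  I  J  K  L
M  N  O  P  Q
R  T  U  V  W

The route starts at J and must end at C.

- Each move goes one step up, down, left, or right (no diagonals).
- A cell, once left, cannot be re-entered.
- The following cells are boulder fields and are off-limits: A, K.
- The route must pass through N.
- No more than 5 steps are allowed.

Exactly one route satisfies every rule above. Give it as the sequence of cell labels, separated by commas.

The 5-move cap with required stops at N leaves no slack for detours.
Route from J: down 1 to O, left 1 to N, up 2 to B, right 1 to C — 5 moves in all.
Check: all required cells visited; 5 ≤ 5 moves.

J, O, N, I, B, C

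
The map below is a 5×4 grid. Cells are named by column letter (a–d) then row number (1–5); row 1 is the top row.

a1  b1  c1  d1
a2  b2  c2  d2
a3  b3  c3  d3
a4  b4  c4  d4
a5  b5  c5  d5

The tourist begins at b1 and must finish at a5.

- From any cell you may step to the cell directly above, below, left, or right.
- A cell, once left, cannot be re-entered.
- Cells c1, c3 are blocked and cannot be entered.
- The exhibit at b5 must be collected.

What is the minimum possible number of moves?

Any route passes through b5 somewhere between b1 and a5. Summing Manhattan distances along the two legs (b1 → b5 → a5) gives a lower bound of 4 + 1 = 5 moves.
A route of 5 moves achieves this: b1 → b2 → b3 → b4 → b5 → a5.
Since 5 matches the lower bound, it is optimal.

5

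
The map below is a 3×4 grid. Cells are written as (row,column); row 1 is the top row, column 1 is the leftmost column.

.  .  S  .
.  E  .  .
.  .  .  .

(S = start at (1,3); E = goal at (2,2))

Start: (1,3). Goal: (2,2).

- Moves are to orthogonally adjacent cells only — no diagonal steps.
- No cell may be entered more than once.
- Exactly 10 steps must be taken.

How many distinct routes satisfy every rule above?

4

Need simple routes of exactly 10 moves from (1,3) to (2,2) (Manhattan distance 2, so 4 moves are spent on a detour and 4 undoing it).
Enumerating: (1,3) (2,3) (2,4) (3,4) (3,3) (3,2) (3,1) (2,1) (1,1) (1,2) (2,2) | (1,3) (1,2) (1,1) (2,1) (3,1) (3,2) (3,3) (3,4) (2,4) (2,3) (2,2) | (1,3) (1,4) (2,4) (3,4) (3,3) (3,2) (3,1) (2,1) (1,1) (1,2) (2,2) | (1,3) (1,4) (2,4) (2,3) (3,3) (3,2) (3,1) (2,1) (1,1) (1,2) (2,2).
That gives 4 routes.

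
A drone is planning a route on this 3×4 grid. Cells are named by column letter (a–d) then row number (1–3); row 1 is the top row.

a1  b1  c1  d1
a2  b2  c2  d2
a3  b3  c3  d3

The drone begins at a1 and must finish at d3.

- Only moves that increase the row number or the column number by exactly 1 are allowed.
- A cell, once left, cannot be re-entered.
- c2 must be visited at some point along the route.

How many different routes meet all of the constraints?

6

A right/down-only route from a1 to d3 makes exactly 2 down-moves and 3 right-moves in some order.
With no other constraints that would be C(5,2) = 10 routes.
Split at c2 and multiply the segment counts: a1→c2: 3; c2→d3: 2; product = 6.
That gives 6 routes.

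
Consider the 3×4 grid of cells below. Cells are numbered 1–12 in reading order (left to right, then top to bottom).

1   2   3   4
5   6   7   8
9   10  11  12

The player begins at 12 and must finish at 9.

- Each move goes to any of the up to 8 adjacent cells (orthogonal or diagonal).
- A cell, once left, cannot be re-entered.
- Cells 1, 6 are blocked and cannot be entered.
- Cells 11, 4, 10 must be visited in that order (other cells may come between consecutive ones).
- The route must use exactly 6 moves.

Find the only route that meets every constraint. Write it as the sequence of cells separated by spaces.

The waypoints must appear in the order 11, 4, 10, with no cell reused.
Route from 12: left to 11, up-right to 8, up to 4, 2× down-left (reaching 10), left to 9 — 6 moves in all.
Check: order respected (11 at step 1, 4 at step 3, 10 at step 5); 6 moves as required.

12 11 8 4 7 10 9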